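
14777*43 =635411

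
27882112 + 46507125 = 74389237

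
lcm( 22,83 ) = 1826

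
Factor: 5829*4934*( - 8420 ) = -2^3*3^1*5^1*29^1*67^1*421^1*2467^1 = - 242161608120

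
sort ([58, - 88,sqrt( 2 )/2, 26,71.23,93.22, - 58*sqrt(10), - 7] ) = [-58*sqrt( 10 ), - 88, - 7 , sqrt( 2 )/2 , 26, 58,  71.23,93.22 ]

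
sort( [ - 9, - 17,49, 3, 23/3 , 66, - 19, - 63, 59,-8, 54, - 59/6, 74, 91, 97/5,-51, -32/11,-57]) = [ -63,-57, - 51,-19,-17 , - 59/6, - 9, - 8,  -  32/11,3, 23/3, 97/5, 49,54,59, 66, 74,91 ] 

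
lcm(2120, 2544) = 12720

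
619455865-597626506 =21829359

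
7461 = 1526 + 5935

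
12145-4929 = 7216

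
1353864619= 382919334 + 970945285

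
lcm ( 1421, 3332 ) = 96628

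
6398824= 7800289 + -1401465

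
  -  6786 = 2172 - 8958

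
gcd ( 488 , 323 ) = 1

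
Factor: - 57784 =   -  2^3 * 31^1 * 233^1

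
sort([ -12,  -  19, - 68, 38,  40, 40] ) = [-68, - 19,- 12,38,40,  40]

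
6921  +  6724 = 13645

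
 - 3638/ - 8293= 3638/8293=0.44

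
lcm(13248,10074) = 967104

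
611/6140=611/6140 = 0.10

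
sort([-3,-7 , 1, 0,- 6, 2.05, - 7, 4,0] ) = [- 7, - 7, - 6, - 3, 0, 0, 1,  2.05 , 4 ] 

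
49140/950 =4914/95 = 51.73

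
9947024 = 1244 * 7996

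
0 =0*725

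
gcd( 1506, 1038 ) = 6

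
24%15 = 9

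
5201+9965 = 15166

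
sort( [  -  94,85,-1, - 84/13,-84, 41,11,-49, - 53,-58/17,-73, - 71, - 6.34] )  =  [ - 94, - 84,  -  73, - 71,- 53,-49, - 84/13 , - 6.34, - 58/17, - 1, 11 , 41, 85]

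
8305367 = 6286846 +2018521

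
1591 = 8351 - 6760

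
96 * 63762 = 6121152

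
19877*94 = 1868438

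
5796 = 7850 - 2054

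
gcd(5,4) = 1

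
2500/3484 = 625/871 =0.72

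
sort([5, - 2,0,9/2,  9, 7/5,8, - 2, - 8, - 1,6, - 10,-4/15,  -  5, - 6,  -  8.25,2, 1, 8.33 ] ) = [-10, - 8.25, - 8, - 6, - 5, - 2,-2 , - 1, - 4/15, 0,1, 7/5,2, 9/2,5 , 6 , 8 , 8.33,9 ]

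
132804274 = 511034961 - 378230687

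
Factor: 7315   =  5^1*7^1*11^1*19^1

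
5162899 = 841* 6139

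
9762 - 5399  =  4363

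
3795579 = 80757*47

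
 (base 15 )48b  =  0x407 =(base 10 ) 1031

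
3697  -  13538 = -9841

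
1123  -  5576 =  - 4453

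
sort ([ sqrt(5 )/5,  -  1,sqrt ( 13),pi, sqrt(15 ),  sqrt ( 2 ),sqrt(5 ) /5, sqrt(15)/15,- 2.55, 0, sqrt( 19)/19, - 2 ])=[-2.55, - 2, - 1, 0, sqrt( 19) /19, sqrt( 15)/15, sqrt( 5 ) /5,sqrt(5)/5, sqrt( 2 ), pi, sqrt(13), sqrt( 15) ]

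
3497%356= 293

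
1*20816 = 20816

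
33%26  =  7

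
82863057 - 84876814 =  - 2013757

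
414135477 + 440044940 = 854180417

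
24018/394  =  60 + 189/197  =  60.96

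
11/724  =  11/724 =0.02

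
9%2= 1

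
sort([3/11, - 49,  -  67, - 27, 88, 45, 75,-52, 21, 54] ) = [ - 67,-52,  -  49 , - 27,3/11, 21, 45, 54, 75,88 ]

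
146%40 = 26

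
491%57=35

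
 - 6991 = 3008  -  9999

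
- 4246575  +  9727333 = 5480758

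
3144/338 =9 + 51/169 = 9.30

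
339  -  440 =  - 101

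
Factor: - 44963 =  - 44963^1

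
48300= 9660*5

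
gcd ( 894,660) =6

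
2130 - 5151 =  - 3021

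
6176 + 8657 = 14833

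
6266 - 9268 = -3002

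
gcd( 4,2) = 2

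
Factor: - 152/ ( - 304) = 1/2 = 2^( - 1)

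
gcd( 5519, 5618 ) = 1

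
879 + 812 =1691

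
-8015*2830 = -22682450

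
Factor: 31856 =2^4 * 11^1*181^1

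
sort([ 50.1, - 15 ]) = [ -15,  50.1 ] 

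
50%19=12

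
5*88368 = 441840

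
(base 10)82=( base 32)2I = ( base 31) 2K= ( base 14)5c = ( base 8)122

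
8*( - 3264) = -26112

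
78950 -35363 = 43587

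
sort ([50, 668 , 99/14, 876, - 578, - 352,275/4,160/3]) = [  -  578, - 352,  99/14, 50, 160/3,275/4,668,876 ] 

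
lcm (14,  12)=84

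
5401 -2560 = 2841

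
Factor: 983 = 983^1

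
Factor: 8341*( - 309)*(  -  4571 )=11781153699 = 3^1*7^1*19^1 * 103^1*439^1 * 653^1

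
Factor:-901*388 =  - 349588 = - 2^2*17^1*53^1*97^1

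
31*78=2418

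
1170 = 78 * 15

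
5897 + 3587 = 9484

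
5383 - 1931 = 3452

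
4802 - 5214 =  - 412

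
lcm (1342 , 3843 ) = 84546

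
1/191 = 1/191 = 0.01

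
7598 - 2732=4866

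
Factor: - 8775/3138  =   - 2^( - 1)*3^2 * 5^2  *13^1*523^( - 1)  =  - 2925/1046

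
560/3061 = 560/3061 = 0.18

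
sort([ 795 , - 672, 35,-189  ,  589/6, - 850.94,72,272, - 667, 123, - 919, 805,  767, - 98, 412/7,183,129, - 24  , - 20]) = [ - 919,-850.94 , - 672, - 667,- 189, - 98, - 24, - 20,35,412/7,72 , 589/6,  123,129 , 183, 272, 767,795, 805]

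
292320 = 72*4060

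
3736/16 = 467/2  =  233.50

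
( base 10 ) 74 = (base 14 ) 54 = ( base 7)134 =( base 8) 112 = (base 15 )4e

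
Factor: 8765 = 5^1*1753^1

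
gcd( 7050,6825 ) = 75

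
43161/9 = 4795+2/3 = 4795.67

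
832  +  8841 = 9673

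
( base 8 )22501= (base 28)C4H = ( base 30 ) ahr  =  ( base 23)i0f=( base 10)9537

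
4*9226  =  36904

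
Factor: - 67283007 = - 3^1*11^1*2038879^1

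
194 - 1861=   -1667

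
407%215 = 192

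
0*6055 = 0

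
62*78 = 4836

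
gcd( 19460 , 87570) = 9730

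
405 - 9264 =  - 8859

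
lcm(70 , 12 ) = 420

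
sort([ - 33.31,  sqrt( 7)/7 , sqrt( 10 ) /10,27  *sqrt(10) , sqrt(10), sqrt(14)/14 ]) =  [ - 33.31,sqrt( 14)/14, sqrt( 10) /10, sqrt(7)/7,sqrt( 10 ), 27 * sqrt( 10)] 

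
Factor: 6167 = 7^1*881^1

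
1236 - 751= 485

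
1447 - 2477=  - 1030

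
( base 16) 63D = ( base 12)b11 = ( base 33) 1FD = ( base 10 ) 1597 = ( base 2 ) 11000111101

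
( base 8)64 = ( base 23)26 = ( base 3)1221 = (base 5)202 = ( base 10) 52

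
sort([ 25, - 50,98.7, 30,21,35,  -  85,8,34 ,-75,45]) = [ - 85, - 75,-50, 8, 21,25, 30,34, 35, 45,98.7] 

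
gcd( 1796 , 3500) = 4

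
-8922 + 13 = -8909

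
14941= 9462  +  5479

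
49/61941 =49/61941 = 0.00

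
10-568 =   -  558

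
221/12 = 221/12  =  18.42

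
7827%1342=1117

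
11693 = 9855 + 1838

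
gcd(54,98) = 2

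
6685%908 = 329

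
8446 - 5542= 2904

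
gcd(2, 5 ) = 1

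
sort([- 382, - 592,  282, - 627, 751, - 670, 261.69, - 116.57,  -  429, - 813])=[  -  813,-670, - 627, - 592,  -  429,-382, - 116.57, 261.69, 282 , 751]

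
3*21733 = 65199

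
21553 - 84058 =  - 62505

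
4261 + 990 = 5251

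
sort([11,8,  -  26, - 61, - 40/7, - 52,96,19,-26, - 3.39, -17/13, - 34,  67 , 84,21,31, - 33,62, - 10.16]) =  [ - 61, - 52,  -  34,-33, - 26,  -  26, - 10.16,-40/7,-3.39, - 17/13,8,11,19,21, 31,62 , 67,84,96]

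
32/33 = 32/33  =  0.97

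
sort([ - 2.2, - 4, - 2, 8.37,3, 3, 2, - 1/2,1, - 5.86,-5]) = [-5.86, - 5, - 4, - 2.2, - 2,-1/2, 1, 2,3, 3, 8.37]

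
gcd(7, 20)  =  1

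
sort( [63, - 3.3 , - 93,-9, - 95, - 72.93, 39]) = [  -  95, - 93, - 72.93,  -  9, - 3.3, 39, 63 ]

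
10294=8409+1885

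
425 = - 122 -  - 547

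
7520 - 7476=44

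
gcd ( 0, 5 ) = 5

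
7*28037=196259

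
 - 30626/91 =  - 30626/91 = - 336.55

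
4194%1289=327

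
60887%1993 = 1097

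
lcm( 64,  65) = 4160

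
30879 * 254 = 7843266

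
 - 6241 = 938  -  7179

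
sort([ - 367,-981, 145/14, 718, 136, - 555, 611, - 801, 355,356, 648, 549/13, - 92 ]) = [- 981,-801 ,- 555, - 367,  -  92, 145/14  ,  549/13, 136, 355 , 356, 611,648,  718] 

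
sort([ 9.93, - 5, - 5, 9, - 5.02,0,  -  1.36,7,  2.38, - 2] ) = [ - 5.02, -5, - 5,  -  2, - 1.36,0  ,  2.38,7 , 9, 9.93]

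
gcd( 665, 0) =665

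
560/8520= 14/213= 0.07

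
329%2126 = 329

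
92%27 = 11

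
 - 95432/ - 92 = 1037 + 7/23  =  1037.30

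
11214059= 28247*397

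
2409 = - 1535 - -3944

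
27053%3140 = 1933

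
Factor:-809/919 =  - 809^1 * 919^(-1 )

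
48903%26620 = 22283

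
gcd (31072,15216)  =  16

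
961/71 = 13 + 38/71 = 13.54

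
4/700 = 1/175 = 0.01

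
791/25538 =7/226=0.03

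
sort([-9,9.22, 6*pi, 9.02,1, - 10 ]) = [ - 10,-9,  1 , 9.02,9.22, 6*pi]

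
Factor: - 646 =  - 2^1*17^1 *19^1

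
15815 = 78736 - 62921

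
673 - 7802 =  - 7129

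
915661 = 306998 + 608663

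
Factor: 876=2^2*3^1 * 73^1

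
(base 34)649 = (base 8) 15651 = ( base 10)7081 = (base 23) d8k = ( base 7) 26434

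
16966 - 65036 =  - 48070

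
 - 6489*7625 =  - 49478625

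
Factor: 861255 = 3^2*5^1*19139^1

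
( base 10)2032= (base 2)11111110000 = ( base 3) 2210021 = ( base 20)51c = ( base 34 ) 1pq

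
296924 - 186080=110844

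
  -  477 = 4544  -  5021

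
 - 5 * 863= - 4315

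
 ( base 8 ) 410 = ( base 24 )B0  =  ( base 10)264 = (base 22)c0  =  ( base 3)100210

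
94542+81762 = 176304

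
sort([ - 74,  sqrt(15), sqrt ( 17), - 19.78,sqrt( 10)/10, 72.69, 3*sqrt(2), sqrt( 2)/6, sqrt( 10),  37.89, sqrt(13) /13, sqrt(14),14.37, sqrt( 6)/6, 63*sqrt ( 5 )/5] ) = [  -  74,-19.78 , sqrt(2)/6,  sqrt(13) /13, sqrt ( 10)/10, sqrt ( 6) /6, sqrt(10 ),sqrt(14), sqrt(15), sqrt(17 ),3*sqrt(2), 14.37, 63*sqrt(5)/5, 37.89,72.69]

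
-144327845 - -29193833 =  - 115134012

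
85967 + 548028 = 633995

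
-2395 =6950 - 9345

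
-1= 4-5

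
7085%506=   1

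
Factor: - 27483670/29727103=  - 2^1 * 5^1*7^ ( - 1)*31^1*197^(-1 ) * 21557^(- 1)*88657^1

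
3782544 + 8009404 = 11791948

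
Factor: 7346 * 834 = 2^2*3^1 * 139^1*3673^1 = 6126564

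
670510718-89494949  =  581015769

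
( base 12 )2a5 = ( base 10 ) 413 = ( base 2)110011101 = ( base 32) CT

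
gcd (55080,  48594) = 6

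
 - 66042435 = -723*91345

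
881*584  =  514504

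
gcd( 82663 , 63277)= 1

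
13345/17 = 785 = 785.00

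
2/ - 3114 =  - 1/1557  =  - 0.00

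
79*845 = 66755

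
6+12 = 18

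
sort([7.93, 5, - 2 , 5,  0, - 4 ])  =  [-4, - 2,0 , 5, 5,7.93] 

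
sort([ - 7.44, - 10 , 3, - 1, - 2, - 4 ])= [  -  10, - 7.44, - 4, - 2, - 1,3 ]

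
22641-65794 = -43153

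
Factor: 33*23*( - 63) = -47817= - 3^3*7^1*11^1*23^1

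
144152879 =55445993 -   -  88706886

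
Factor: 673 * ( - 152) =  - 2^3*19^1*673^1 = - 102296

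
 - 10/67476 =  -5/33738 = -0.00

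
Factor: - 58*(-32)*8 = 2^9*29^1 = 14848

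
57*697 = 39729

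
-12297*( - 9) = 110673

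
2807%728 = 623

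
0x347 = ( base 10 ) 839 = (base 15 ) 3AE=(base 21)1ik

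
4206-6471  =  -2265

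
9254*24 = 222096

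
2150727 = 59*36453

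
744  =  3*248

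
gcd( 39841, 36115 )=1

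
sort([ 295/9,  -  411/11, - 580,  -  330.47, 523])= [ - 580, - 330.47, - 411/11,  295/9,523 ]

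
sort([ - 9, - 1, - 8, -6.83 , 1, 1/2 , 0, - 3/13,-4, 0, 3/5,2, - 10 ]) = [ - 10, - 9, - 8,-6.83, - 4, - 1, - 3/13, 0, 0, 1/2,3/5,1 , 2]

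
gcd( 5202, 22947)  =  3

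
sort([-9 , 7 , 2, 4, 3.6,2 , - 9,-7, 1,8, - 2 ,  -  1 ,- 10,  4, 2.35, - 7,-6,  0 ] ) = [  -  10 ,  -  9, - 9, - 7,-7,- 6,-2,- 1 , 0,1,2, 2, 2.35,3.6 , 4 , 4,7, 8 ] 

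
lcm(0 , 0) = 0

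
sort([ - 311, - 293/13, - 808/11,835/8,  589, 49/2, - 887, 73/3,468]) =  [ - 887, - 311 , - 808/11,  -  293/13, 73/3,49/2,  835/8,468, 589 ] 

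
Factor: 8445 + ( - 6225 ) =2220  =  2^2*3^1*5^1*37^1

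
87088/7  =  12441 + 1/7= 12441.14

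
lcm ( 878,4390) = 4390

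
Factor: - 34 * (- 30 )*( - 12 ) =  - 2^4*3^2*5^1*17^1 = - 12240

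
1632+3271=4903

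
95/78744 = 95/78744 =0.00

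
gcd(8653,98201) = 1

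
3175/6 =3175/6 = 529.17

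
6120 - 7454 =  - 1334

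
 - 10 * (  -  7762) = 77620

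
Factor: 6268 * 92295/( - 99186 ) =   -  96417510/16531 = - 2^1 * 3^1*5^1*7^1*61^( - 1 ) *271^( - 1)*  293^1*1567^1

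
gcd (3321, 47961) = 9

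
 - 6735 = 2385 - 9120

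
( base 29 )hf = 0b111111100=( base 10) 508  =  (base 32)fs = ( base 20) 158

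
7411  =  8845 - 1434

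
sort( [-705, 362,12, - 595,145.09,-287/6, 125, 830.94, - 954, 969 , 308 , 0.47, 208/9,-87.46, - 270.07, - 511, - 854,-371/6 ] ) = [ - 954, - 854, - 705,-595, - 511, - 270.07,-87.46, - 371/6, - 287/6, 0.47, 12, 208/9, 125,145.09, 308,362,  830.94,969 ] 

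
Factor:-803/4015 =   -  5^( - 1) = - 1/5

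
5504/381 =14 + 170/381  =  14.45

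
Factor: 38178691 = 797^1 * 47903^1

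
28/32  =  7/8  =  0.88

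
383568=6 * 63928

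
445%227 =218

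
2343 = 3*781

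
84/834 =14/139 = 0.10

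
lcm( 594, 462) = 4158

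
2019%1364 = 655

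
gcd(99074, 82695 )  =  1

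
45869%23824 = 22045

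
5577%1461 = 1194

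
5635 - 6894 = -1259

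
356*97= 34532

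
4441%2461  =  1980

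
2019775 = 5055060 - 3035285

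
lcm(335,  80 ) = 5360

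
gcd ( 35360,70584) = 136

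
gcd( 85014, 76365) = 9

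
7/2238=7/2238 = 0.00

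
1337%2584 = 1337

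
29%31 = 29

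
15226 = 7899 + 7327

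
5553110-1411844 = 4141266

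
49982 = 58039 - 8057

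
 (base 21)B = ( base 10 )11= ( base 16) B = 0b1011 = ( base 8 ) 13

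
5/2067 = 5/2067 = 0.00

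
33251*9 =299259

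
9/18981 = 1/2109 = 0.00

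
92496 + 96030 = 188526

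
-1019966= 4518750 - 5538716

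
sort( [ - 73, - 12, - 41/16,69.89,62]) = [-73, -12,-41/16,62,69.89]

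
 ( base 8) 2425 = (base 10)1301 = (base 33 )16E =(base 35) 126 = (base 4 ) 110111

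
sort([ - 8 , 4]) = [ - 8,  4] 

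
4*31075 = 124300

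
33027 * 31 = 1023837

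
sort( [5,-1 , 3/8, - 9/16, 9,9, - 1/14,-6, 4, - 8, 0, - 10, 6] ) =[ - 10 , - 8, - 6 , - 1, - 9/16,-1/14,0,3/8, 4,5, 6, 9,9]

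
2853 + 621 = 3474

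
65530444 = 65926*994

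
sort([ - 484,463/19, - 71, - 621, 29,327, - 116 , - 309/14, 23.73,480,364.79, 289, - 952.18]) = [ - 952.18, - 621, -484, - 116, - 71, - 309/14, 23.73, 463/19, 29, 289,327,364.79,480] 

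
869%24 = 5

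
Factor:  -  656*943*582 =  - 2^5*3^1*23^1*41^2*97^1 = - 360029856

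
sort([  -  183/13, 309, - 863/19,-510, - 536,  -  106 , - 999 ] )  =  [ - 999, - 536, - 510, - 106, - 863/19, - 183/13  ,  309 ]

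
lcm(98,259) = 3626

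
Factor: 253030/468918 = 126515/234459 = 3^( - 2 )*5^1*109^(-1)*239^ ( - 1)*25303^1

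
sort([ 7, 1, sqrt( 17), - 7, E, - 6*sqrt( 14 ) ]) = [ - 6 * sqrt(14) , - 7,1, E, sqrt( 17),7 ]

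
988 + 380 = 1368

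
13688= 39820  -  26132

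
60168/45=1337  +  1/15 = 1337.07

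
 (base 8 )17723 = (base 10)8147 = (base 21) i9k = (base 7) 32516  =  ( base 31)8ep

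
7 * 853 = 5971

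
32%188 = 32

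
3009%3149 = 3009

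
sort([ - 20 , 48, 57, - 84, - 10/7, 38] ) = [ - 84,-20,-10/7,  38, 48, 57] 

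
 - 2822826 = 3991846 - 6814672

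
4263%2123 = 17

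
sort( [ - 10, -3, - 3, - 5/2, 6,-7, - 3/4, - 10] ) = [ - 10,  -  10,  -  7, - 3, - 3, - 5/2 ,-3/4,6]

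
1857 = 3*619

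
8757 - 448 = 8309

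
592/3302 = 296/1651 = 0.18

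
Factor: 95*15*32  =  45600  =  2^5 * 3^1*5^2 * 19^1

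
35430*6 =212580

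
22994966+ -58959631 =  - 35964665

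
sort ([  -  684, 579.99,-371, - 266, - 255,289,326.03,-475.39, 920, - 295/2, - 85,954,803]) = [ - 684,  -  475.39, - 371, - 266, - 255,-295/2,-85, 289,326.03,  579.99, 803, 920 , 954]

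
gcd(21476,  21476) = 21476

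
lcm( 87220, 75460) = 6715940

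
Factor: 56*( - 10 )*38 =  - 21280 = - 2^5*5^1*7^1 * 19^1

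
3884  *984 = 3821856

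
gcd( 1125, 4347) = 9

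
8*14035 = 112280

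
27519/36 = 764 + 5/12=764.42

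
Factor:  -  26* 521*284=-2^3 * 13^1*71^1*521^1 = - 3847064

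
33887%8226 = 983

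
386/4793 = 386/4793 = 0.08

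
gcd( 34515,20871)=9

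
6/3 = 2=2.00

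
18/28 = 9/14 = 0.64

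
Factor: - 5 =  - 5^1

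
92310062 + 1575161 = 93885223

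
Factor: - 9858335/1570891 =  - 5^1 * 7^( - 2 )*32059^( - 1 )*1971667^1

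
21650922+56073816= 77724738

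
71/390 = 71/390 = 0.18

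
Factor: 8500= 2^2* 5^3*17^1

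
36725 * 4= 146900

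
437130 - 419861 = 17269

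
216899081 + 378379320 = 595278401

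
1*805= 805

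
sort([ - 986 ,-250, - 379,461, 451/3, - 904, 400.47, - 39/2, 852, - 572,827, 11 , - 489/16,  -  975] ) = [ - 986, -975,-904,  -  572 ,  -  379 ,-250,- 489/16,-39/2, 11,451/3,400.47 , 461, 827 , 852]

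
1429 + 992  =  2421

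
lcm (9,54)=54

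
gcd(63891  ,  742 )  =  1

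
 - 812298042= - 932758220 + 120460178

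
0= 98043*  0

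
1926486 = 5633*342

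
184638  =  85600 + 99038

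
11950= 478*25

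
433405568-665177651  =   -231772083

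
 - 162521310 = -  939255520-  - 776734210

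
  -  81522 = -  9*9058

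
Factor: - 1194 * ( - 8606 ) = 2^2 * 3^1* 13^1*199^1 *331^1 = 10275564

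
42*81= 3402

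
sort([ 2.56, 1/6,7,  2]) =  [1/6,2,2.56,7]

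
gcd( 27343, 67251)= 1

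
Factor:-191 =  - 191^1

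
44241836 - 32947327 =11294509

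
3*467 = 1401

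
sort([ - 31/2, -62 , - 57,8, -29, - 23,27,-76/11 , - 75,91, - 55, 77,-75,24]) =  [ -75, - 75, - 62, - 57, - 55, - 29,-23 , - 31/2, - 76/11, 8,24,  27,77,  91]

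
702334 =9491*74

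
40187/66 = 608+59/66  =  608.89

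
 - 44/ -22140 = 11/5535= 0.00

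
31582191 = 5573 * 5667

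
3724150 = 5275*706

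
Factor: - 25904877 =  - 3^1*23^1*43^1*8731^1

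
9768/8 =1221 =1221.00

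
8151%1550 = 401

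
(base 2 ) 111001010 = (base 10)458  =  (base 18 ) 178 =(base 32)EA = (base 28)GA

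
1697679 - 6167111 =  - 4469432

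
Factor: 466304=2^7*3643^1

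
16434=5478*3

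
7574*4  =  30296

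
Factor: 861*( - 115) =-99015 =- 3^1*5^1* 7^1 * 23^1*41^1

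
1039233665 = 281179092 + 758054573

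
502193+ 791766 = 1293959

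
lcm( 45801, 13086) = 91602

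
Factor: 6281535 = 3^1*5^1 * 13^1*32213^1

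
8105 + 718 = 8823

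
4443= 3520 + 923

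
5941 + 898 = 6839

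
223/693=223/693  =  0.32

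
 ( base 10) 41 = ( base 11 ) 38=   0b101001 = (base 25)1G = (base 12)35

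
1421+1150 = 2571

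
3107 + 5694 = 8801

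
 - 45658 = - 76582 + 30924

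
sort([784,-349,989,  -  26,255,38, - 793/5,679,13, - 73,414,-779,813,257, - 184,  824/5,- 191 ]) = [-779, - 349,  -  191,- 184  , - 793/5,-73,-26,13,38,824/5,255,257, 414, 679,784 , 813  ,  989]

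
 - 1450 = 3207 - 4657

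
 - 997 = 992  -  1989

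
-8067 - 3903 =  - 11970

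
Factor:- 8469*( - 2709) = 22942521 = 3^4*7^1  *  43^1 * 941^1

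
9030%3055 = 2920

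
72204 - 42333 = 29871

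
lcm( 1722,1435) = 8610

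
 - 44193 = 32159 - 76352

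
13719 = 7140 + 6579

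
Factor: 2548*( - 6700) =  - 2^4*5^2*7^2 *13^1*67^1  =  - 17071600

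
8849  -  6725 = 2124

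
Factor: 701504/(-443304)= - 2^3*3^( - 2) * 47^ ( - 1)*97^1 *113^1* 131^( - 1 ) = - 87688/55413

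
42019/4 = 42019/4 = 10504.75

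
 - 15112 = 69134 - 84246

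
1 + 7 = 8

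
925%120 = 85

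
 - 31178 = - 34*917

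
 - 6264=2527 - 8791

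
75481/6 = 12580 + 1/6 = 12580.17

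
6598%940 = 18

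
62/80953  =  62/80953= 0.00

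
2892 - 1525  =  1367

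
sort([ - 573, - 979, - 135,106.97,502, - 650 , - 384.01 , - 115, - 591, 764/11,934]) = [- 979, - 650,-591,  -  573,  -  384.01, - 135,  -  115,  764/11,106.97, 502,934 ]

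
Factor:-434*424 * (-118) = 21713888 = 2^5 * 7^1 * 31^1*53^1*59^1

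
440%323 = 117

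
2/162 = 1/81 =0.01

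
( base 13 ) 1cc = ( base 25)DC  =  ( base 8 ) 521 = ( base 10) 337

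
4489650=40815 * 110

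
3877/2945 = 1+932/2945 = 1.32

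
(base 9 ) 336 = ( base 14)15A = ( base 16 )114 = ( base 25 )b1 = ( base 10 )276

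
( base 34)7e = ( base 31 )84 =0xFC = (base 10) 252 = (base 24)AC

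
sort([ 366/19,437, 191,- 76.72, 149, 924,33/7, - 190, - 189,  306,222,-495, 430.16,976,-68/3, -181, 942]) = [ - 495,  -  190, - 189,-181, - 76.72, - 68/3,33/7,366/19,149,191,222,306,430.16,437,  924, 942,976]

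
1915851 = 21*91231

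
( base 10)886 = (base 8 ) 1566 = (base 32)RM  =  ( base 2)1101110110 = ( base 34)Q2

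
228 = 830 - 602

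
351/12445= 351/12445 = 0.03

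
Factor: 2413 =19^1 * 127^1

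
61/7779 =61/7779 = 0.01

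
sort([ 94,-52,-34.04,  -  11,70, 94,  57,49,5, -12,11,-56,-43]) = [ - 56,  -  52 , - 43, - 34.04,-12, - 11 , 5,11, 49,57, 70, 94, 94] 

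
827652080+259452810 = 1087104890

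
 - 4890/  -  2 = 2445 + 0/1= 2445.00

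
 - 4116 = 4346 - 8462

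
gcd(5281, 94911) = 1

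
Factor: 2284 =2^2*571^1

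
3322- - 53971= 57293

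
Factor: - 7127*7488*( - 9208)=491403115008 = 2^9*3^2*13^1*1151^1*7127^1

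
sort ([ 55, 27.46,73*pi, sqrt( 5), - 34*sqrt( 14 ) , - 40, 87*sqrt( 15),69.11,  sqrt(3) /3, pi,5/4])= [-34*sqrt( 14) , - 40, sqrt(3)/3,5/4,sqrt( 5),pi,27.46,55, 69.11,73*pi,  87*sqrt (15)] 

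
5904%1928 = 120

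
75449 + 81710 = 157159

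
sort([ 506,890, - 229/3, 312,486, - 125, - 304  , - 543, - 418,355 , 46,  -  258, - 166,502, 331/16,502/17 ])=[ - 543 , - 418,-304, - 258, - 166, - 125, - 229/3,331/16,502/17, 46, 312 , 355, 486,502,506,890 ] 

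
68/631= 68/631 = 0.11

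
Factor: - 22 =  - 2^1*11^1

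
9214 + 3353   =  12567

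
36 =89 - 53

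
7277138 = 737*9874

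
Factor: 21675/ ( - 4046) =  - 2^( - 1 )*3^1 * 5^2*7^(-1 )  =  - 75/14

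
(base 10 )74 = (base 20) 3e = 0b1001010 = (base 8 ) 112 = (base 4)1022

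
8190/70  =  117 = 117.00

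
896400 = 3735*240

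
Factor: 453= 3^1*151^1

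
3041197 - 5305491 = - 2264294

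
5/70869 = 5/70869 = 0.00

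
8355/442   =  8355/442 = 18.90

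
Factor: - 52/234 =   -  2/9 = - 2^1 * 3^ ( - 2)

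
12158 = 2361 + 9797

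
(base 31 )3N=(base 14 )84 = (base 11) a6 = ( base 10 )116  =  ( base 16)74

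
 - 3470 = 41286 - 44756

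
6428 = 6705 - 277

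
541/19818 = 541/19818 = 0.03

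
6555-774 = 5781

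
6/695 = 6/695 = 0.01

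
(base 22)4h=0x69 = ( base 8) 151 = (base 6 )253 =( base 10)105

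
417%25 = 17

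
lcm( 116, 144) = 4176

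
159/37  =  159/37 =4.30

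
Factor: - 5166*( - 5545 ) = 2^1*3^2*5^1*7^1*41^1 * 1109^1  =  28645470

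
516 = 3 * 172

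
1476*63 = 92988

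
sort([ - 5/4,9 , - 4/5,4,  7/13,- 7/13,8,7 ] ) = [ - 5/4,-4/5, - 7/13, 7/13,4,7,8, 9]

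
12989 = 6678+6311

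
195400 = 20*9770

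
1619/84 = 19 + 23/84 = 19.27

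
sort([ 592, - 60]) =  [ - 60,592]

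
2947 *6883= 20284201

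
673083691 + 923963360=1597047051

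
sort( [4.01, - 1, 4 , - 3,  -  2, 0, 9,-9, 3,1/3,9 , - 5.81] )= [ - 9,-5.81,-3, - 2,- 1, 0, 1/3, 3,4, 4.01, 9, 9] 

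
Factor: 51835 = 5^1*7^1 * 1481^1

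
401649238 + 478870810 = 880520048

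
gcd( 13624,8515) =1703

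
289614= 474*611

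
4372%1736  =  900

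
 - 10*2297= - 22970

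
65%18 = 11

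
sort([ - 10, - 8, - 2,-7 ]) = [  -  10,-8, - 7,  -  2]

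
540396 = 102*5298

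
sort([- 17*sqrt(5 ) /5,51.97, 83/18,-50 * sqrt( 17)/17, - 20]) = [ - 20, - 50 * sqrt( 17)/17, - 17*sqrt( 5)/5 , 83/18,51.97]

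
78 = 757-679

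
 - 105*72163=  - 7577115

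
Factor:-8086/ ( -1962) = 4043/981 = 3^( - 2)*13^1*109^( - 1 )*311^1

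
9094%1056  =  646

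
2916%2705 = 211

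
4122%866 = 658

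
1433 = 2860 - 1427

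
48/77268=4/6439 = 0.00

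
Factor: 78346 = 2^1*43^1*911^1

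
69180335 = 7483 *9245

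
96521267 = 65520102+31001165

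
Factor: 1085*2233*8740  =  21175315700 = 2^2*5^2*7^2*11^1*19^1*23^1*29^1*31^1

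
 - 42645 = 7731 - 50376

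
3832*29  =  111128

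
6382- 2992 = 3390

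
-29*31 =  - 899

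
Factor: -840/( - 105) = 2^3 = 8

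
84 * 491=41244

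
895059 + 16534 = 911593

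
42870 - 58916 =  - 16046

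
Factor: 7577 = 7577^1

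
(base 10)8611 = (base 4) 2012203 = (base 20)11AB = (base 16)21a3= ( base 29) A6R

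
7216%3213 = 790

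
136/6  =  68/3 = 22.67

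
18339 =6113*3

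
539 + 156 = 695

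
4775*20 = 95500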